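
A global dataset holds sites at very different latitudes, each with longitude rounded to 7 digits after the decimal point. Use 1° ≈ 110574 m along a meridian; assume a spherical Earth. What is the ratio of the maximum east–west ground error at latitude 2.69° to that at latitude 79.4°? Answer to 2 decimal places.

Rounding to 7 decimal places leaves the longitude within ±5e-08° of the true value.
Error at 2.69° = 5e-08° × 110574 × cos 2.69° ≈ 0.0055287 × 0.9989 = 0.0055226 m.
Error at 79.4° = 5e-08° × 110574 × cos 79.4° ≈ 0.0055287 × 0.1840 = 0.001017 m.
Ratio: 0.0055226 / 0.001017 = cos 2.69° / cos 79.4° ≈ 5.4302.

5.43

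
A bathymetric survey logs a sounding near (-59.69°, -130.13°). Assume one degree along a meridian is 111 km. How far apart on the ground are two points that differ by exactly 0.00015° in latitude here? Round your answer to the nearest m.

0.00015° × 111000 m/° = 16.65 m.

17 m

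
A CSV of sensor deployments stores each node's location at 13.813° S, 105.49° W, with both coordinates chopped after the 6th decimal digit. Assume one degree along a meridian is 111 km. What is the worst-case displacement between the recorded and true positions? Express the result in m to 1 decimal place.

0.2 m

Truncating at 6 decimal places can drop up to a full unit in the last place, so each coordinate may be off by as much as 1e-06°.
North–south component: 1e-06° × 111000 = 0.111 m.
E–W at 13.813°: 1e-06° × 111000 × cos 13.813° = 1e-06 × 111000 × 0.9711 ≈ 0.10779 m.
Combining orthogonally: (0.111² + 0.10779²)^½ ≈ 0.154724 m.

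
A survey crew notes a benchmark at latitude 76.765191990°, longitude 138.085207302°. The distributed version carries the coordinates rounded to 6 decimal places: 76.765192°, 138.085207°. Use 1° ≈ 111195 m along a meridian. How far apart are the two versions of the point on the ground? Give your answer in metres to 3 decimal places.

The latitude changed by -0.000000010° and the longitude by +0.000000302°.
North–south shift: -0.000000010 × 111195 = -0.00111195 m.
East–west at this latitude: 0.000000302° × 111195 × cos 76.7652° ≈ 0.000000302 × 25457.2 = 0.00768809 m.
Hypotenuse of the two orthogonal shifts: √(0.00111195² + 0.00768809²) = 0.00776808 m.

0.008 metres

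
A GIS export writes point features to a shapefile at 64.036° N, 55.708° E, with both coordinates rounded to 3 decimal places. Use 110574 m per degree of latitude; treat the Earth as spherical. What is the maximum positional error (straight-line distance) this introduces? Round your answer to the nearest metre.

Rounding to 3 decimal places leaves each coordinate within ±0.0005° of the true value.
Latitude error → 0.0005 × 110574 = 55.287 m along the meridian.
E–W at 64.036°: 0.0005° × 110574 × cos 64.036° = 0.0005 × 110574 × 0.4378 ≈ 24.205 m.
Worst case both components are at the extreme and orthogonal: √(55.287² + 24.205²) ≈ 60.3534 m.

60 metres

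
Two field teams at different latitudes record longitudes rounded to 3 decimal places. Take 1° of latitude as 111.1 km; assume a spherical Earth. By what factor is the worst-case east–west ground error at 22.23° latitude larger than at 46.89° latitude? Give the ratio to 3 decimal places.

1.355

Rounding to 3 decimal places leaves the longitude within ±0.0005° of the true value.
At 22.23°: 0.0005° × 111100 × cos 22.23° = 0.0005 × 111100 × 0.9257 ≈ 51.421 m.
At 46.89°: 0.0005° × 111100 × cos 46.89° = 0.0005 × 111100 × 0.6834 ≈ 37.963 m.
Ratio: 51.421 / 37.963 = cos 22.23° / cos 46.89° ≈ 1.3545.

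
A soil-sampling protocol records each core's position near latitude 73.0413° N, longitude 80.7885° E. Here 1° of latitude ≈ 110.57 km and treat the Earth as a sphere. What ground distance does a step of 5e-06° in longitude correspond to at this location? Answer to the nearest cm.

16 cm

5e-06° of longitude at 73.0413° is 5e-06 × 110570 × cos 73.0413° ≈ 5e-06 × 32251.3 = 0.161257 m.
That is 0.161257 m = 16.126 cm.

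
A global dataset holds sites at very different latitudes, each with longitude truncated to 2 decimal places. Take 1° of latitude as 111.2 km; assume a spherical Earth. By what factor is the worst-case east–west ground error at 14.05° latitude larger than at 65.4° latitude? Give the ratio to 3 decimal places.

Truncating at 2 decimal places can drop up to a full unit in the last place, so the longitude may be off by as much as 0.01°.
Error at 14.05° = 0.01° × 111200 × cos 14.05° ≈ 1112 × 0.9701 = 1078.7 m.
At 65.4°: 0.01° × 111200 × cos 65.4° = 0.01 × 111200 × 0.4163 ≈ 462.9 m.
The ratio reduces to cos 14.05° / cos 65.4° = 0.9701/0.4163 ≈ 2.3304.

2.330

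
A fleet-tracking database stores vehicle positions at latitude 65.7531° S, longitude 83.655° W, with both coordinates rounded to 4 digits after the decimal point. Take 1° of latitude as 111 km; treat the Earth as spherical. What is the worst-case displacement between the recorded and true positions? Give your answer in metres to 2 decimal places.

Rounding to 4 decimal places leaves each coordinate within ±5e-05° of the true value.
North–south component: 5e-05° × 111000 = 5.55 m.
E–W at 65.7531°: 5e-05° × 111000 × cos 65.7531° = 5e-05 × 111000 × 0.4107 ≈ 2.27922 m.
Combining orthogonally: (5.55² + 2.27922²)^½ ≈ 5.99978 m.

6.00 metres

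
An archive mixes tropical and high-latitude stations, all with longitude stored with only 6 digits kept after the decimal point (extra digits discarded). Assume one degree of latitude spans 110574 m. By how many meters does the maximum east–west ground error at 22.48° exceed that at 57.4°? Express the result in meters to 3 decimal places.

0.043 meters

Truncating at 6 decimal places can drop up to a full unit in the last place, so the longitude may be off by as much as 1e-06°.
At 22.48°: 1e-06° × 110574 × cos 22.48° = 1e-06 × 110574 × 0.9240 ≈ 0.10217 m.
At 57.4°: 1e-06° × 110574 × cos 57.4° = 1e-06 × 110574 × 0.5388 ≈ 0.059574 m.
Difference: 0.10217 − 0.059574 = 0.042598 m.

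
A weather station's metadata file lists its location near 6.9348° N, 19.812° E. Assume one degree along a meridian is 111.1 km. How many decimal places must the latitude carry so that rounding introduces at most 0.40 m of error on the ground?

One degree of latitude covers 111100 m.
With N decimal places the half-ulp bound is 0.5·10⁻ᴺ°, or 0.5·10⁻ᴺ × 111100 m on the ground.
Need 0.5 × 111100 × 10⁻ᴺ ≤ 0.40 → 10⁻ᴺ ≤ 7.201e-06, so N ≥ 5.14.
N = 5 would give 0.555 m (too coarse); N = 6 gives 0.0555 m ≤ 0.40 m.

6 decimal places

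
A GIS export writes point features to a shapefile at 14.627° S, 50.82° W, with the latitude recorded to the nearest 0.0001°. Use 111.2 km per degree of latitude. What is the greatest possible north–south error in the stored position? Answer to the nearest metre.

Rounding to 4 decimal places leaves the latitude within ±5e-05° of the true value.
Along the meridian that is 5e-05° × 111200 m/° = 5.56 m.

6 metres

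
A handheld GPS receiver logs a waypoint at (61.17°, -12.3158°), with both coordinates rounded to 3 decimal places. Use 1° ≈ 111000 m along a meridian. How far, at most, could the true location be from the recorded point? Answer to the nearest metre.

Rounding to 3 decimal places leaves each coordinate within ±0.0005° of the true value.
North–south component: 0.0005° × 111000 = 55.5 m.
Longitude error → 0.0005 × 111000 × cos 61.17° = 0.0005 × 111000 × 0.4822 ≈ 26.7628 m.
The two errors are perpendicular, so the maximum displacement is √(55.5² + 26.7628²) ≈ 61.6157 m.

62 metres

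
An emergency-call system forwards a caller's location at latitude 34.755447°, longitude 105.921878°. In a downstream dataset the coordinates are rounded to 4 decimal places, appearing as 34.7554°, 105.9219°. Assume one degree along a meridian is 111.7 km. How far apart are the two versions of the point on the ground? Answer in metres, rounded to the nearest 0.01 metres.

Δlat = 34.755447 − 34.7554 = +0.000047°; Δlon = 105.921878 − 105.9219 = -0.000022°.
N–S: 0.000047° × 111700 m/° = 5.2499 m.
E–W at 34.7554°: -0.000022° × 111700 × cos 34.7554° = -0.000022 × 111700 × 0.8216 ≈ -2.01898 m.
Distance: √(5.2499² + 2.01898²) ≈ 5.62474 m.

5.62 metres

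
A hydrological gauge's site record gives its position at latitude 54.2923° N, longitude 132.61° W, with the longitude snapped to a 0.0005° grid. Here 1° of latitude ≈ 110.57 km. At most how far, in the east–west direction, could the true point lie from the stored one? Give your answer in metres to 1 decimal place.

With a 0.0005° grid the true value lies within half a step, ±0.0005°/2 = ±0.00025°, of the stored one.
One degree of longitude at 54.2923° is 110570 × cos 54.2923° ≈ 110570 × 0.5837 = 64534.2 m.
Maximum E–W displacement: 0.00025 × 64534.2 = 16.1336 m.

16.1 metres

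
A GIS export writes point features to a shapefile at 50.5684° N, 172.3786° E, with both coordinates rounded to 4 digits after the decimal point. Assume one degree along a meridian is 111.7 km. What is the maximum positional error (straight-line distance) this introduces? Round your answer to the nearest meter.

Rounding to 4 decimal places leaves each coordinate within ±5e-05° of the true value.
Latitude error → 5e-05 × 111700 = 5.585 m along the meridian.
E–W at 50.5684°: 5e-05° × 111700 × cos 50.5684° = 5e-05 × 111700 × 0.6352 ≈ 3.54735 m.
Worst case both components are at the extreme and orthogonal: √(5.585² + 3.54735²) ≈ 6.61634 m.

7 meters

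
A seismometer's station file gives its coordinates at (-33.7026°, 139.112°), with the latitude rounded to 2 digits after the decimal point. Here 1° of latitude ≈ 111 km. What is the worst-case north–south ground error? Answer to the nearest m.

555 m

Rounding to 2 decimal places leaves the latitude within ±0.005° of the true value.
Along the meridian that is 0.005° × 111000 m/° = 555 m.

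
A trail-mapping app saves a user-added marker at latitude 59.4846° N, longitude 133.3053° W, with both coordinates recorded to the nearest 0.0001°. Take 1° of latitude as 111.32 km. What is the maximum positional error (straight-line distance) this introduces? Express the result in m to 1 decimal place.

6.2 m

Rounding to 4 decimal places leaves each coordinate within ±5e-05° of the true value.
N–S: 5e-05° × 111320 m/° = 5.566 m.
Longitude error → 5e-05 × 111320 × cos 59.4846° = 5e-05 × 111320 × 0.5078 ≈ 2.82625 m.
Combining orthogonally: (5.566² + 2.82625²)^½ ≈ 6.24244 m.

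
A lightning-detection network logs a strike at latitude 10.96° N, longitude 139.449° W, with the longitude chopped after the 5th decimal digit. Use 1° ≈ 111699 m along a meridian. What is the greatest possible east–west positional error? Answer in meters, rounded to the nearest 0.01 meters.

Truncating at 5 decimal places can drop up to a full unit in the last place, so the longitude may be off by as much as 1e-05°.
Parallels shrink by cos φ, so at 10.96° a degree of longitude is 111699 × 0.9818 ≈ 109662 m.
Maximum E–W displacement: 1e-05 × 109662 = 1.09662 m.

1.10 meters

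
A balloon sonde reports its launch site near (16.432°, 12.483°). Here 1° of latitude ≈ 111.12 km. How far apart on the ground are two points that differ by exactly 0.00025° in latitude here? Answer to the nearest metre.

28 metres

0.00025° × 111120 m/° = 27.78 m.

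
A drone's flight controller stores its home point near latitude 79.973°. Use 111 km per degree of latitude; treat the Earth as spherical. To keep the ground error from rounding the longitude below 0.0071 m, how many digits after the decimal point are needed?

At 79.973° one degree of longitude covers 111000 × cos 79.973° ≈ 111000 × 0.1741 ≈ 19326.5 m.
Rounding to N decimal places gives at most 0.5 × 10⁻ᴺ degrees of error, i.e. 0.5 × 10⁻ᴺ × 19326.5 m.
Need 0.5 × 19326.5 × 10⁻ᴺ ≤ 0.0071 → 10⁻ᴺ ≤ 7.347e-07, so N ≥ 6.13.
N = 6 would give 0.00966 m (too coarse); N = 7 gives 0.000966 m ≤ 0.0071 m.

7 decimal places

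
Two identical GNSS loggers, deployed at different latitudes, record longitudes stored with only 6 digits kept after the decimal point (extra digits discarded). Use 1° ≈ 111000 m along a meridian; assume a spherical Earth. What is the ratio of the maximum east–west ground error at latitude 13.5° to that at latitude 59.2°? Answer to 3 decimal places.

Truncating at 6 decimal places can drop up to a full unit in the last place, so the longitude may be off by as much as 1e-06°.
Error at 13.5° = 1e-06° × 111000 × cos 13.5° ≈ 0.111 × 0.9724 = 0.10793 m.
At 59.2°: 1e-06° × 111000 × cos 59.2° = 1e-06 × 111000 × 0.5120 ≈ 0.056837 m.
The ratio reduces to cos 13.5° / cos 59.2° = 0.9724/0.5120 ≈ 1.8990.

1.899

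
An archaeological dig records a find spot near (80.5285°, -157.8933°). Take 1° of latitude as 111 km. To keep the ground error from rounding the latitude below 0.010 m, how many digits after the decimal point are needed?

7 decimal places

One degree of latitude covers 111000 m.
Rounding to N decimal places gives at most 0.5 × 10⁻ᴺ degrees of error, i.e. 0.5 × 10⁻ᴺ × 111000 m.
Setting 55500 × 10⁻ᴺ ≤ 0.010 gives 10ᴺ ≥ 5.55e+06, i.e. N ≥ 6.74.
At 6 places the error can reach 0.0555 m, but 7 places keeps it to 0.00555 m.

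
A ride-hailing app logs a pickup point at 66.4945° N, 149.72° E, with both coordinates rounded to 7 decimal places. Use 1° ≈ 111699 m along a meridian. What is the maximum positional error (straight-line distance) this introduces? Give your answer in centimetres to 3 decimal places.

0.601 centimetres

Rounding to 7 decimal places leaves each coordinate within ±5e-08° of the true value.
N–S: 5e-08° × 111699 m/° = 0.00558495 m.
Longitude error → 5e-08 × 111699 × cos 66.4945° = 5e-08 × 111699 × 0.3988 ≈ 0.00222749 m.
Combining orthogonally: (0.00558495² + 0.00222749²)^½ ≈ 0.00601277 m.
That is 0.00601277 m = 0.60128 cm.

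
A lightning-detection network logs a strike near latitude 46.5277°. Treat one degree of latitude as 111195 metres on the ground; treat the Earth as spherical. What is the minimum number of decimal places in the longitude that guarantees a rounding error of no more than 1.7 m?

At 46.5277° one degree of longitude covers 111195 × cos 46.5277° ≈ 111195 × 0.6880 ≈ 76502.6 m.
N decimal places → at most half a unit in the last place, 0.5 × 10⁻ᴺ° = 76502.6/2 × 10⁻ᴺ m.
Need 0.5 × 76502.6 × 10⁻ᴺ ≤ 1.7 → 10⁻ᴺ ≤ 4.444e-05, so N ≥ 4.35.
N = 4 would give 3.83 m (too coarse); N = 5 gives 0.383 m ≤ 1.7 m.

5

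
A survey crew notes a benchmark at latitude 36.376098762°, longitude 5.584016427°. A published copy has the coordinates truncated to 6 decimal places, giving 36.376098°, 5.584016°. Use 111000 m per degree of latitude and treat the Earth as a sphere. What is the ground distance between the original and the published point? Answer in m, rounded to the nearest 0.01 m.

0.09 m

Δlat = 36.376098762 − 36.376098 = +0.000000762°; Δlon = 5.584016427 − 5.584016 = +0.000000427°.
North–south shift: 0.000000762 × 111000 = 0.084582 m.
East–west at this latitude: 0.000000427° × 111000 × cos 36.3761° ≈ 0.000000427 × 89370.7 = 0.0381613 m.
Distance: √(0.084582² + 0.0381613²) ≈ 0.0927922 m.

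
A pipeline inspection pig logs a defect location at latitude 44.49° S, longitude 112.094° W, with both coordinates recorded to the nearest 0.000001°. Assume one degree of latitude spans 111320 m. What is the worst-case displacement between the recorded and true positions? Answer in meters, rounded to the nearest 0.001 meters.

0.068 meters

Rounding to 6 decimal places leaves each coordinate within ±5e-07° of the true value.
Latitude error → 5e-07 × 111320 = 0.05566 m along the meridian.
Longitude error → 5e-07 × 111320 × cos 44.49° = 5e-07 × 111320 × 0.7134 ≈ 0.0397063 m.
Combining orthogonally: (0.05566² + 0.0397063²)^½ ≈ 0.0683713 m.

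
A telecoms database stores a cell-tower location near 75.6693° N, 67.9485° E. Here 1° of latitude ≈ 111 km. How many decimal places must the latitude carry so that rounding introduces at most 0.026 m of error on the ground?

7 decimal places

One degree of latitude covers 111000 m.
Rounding to N decimal places gives at most 0.5 × 10⁻ᴺ degrees of error, i.e. 0.5 × 10⁻ᴺ × 111000 m.
Need 0.5 × 111000 × 10⁻ᴺ ≤ 0.026 → 10⁻ᴺ ≤ 4.685e-07, so N ≥ 6.33.
N = 6 would give 0.0555 m (too coarse); N = 7 gives 0.00555 m ≤ 0.026 m.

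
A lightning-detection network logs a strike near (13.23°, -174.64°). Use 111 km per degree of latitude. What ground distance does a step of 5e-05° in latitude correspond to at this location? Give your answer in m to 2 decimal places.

5e-05° × 111000 m/° = 5.55 m.

5.55 m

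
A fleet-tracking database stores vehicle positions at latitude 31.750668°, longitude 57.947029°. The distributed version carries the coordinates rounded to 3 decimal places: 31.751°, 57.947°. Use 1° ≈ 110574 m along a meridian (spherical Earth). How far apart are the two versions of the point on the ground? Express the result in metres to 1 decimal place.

36.8 metres

The latitude changed by -0.000332° and the longitude by +0.000029°.
North–south shift: -0.000332 × 110574 = -36.7106 m.
E–W at 31.751°: 0.000029° × 110574 × cos 31.751° = 0.000029 × 110574 × 0.8503 ≈ 2.72675 m.
Hypotenuse of the two orthogonal shifts: √(36.7106² + 2.72675²) = 36.8117 m.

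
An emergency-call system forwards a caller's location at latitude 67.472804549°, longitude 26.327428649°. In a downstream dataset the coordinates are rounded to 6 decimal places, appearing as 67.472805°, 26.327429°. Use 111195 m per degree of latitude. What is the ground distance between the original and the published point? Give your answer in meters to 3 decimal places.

0.052 meters

The latitude changed by -0.000000451° and the longitude by -0.000000351°.
N–S: -0.000000451° × 111195 m/° = -0.0501489 m.
E–W at 67.4728°: -0.000000351° × 111195 × cos 67.4728° = -0.000000351 × 111195 × 0.3831 ≈ -0.014953 m.
Hypotenuse of the two orthogonal shifts: √(0.0501489² + 0.014953²) = 0.0523308 m.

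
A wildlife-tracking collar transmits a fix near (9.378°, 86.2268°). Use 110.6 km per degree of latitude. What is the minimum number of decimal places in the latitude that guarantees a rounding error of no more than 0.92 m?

5 decimal places

One degree of latitude covers 110600 m.
With N decimal places the half-ulp bound is 0.5·10⁻ᴺ°, or 0.5·10⁻ᴺ × 110600 m on the ground.
Need 0.5 × 110600 × 10⁻ᴺ ≤ 0.92 → 10⁻ᴺ ≤ 1.664e-05, so N ≥ 4.78.
At 4 places the error can reach 5.53 m, but 5 places keeps it to 0.553 m.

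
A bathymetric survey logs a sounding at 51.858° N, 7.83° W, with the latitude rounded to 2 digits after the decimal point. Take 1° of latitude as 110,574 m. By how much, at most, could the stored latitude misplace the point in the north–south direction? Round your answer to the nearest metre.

553 metres

Rounding to 2 decimal places leaves the latitude within ±0.005° of the true value.
Along the meridian that is 0.005° × 110574 m/° = 552.87 m.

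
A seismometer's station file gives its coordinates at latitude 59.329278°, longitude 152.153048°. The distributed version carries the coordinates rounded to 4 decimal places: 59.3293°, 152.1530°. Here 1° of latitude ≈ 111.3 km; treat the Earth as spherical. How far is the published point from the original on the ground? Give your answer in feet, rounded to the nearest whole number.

The latitude changed by -0.000022° and the longitude by +0.000048°.
N–S: -0.000022° × 111300 m/° = -2.4486 m.
E–W at 59.3293°: 0.000048° × 111300 × cos 59.3293° = 0.000048 × 111300 × 0.5101 ≈ 2.72518 m.
Combined displacement = (2.4486² + 2.72518²)^½ ≈ 3.66363 m.
In feet: 3.66363 m ÷ 0.3048 ≈ 12.02 ft.

12 feet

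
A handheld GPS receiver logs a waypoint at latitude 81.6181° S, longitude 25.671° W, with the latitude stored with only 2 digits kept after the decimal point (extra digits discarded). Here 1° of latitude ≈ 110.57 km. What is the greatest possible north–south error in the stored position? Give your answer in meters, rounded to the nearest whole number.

Truncating at 2 decimal places can drop up to a full unit in the last place, so the latitude may be off by as much as 0.01°.
So the N–S error is at most 0.01 × 110570 = 1105.7 m.

1106 meters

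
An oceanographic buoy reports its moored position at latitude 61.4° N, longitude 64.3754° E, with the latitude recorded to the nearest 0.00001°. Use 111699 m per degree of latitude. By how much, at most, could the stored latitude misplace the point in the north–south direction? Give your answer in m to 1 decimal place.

0.6 m

Rounding to 5 decimal places leaves the latitude within ±5e-06° of the true value.
So the N–S error is at most 5e-06 × 111699 = 0.558495 m.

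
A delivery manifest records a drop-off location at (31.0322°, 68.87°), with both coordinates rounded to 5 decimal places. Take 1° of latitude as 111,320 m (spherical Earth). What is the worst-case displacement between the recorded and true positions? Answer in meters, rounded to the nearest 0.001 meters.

0.733 meters

Rounding to 5 decimal places leaves each coordinate within ±5e-06° of the true value.
North–south component: 5e-06° × 111320 = 0.5566 m.
East–west component at 31.0322°: 5e-06° × 111320 × cos 31.0322° ≈ 5e-06 × 95387.6 ≈ 0.476938 m.
The two errors are perpendicular, so the maximum displacement is √(0.5566² + 0.476938²) ≈ 0.732989 m.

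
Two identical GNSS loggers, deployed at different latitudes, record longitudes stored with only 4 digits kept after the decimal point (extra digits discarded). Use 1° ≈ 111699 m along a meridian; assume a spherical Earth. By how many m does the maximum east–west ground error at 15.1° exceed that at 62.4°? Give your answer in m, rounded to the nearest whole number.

Truncating at 4 decimal places can drop up to a full unit in the last place, so the longitude may be off by as much as 0.0001°.
At 15.1°: 0.0001° × 111699 × cos 15.1° = 0.0001 × 111699 × 0.9655 ≈ 10.784 m.
At 62.4°: 0.0001° × 111699 × cos 62.4° = 0.0001 × 111699 × 0.4633 ≈ 5.175 m.
So the lower-latitude error exceeds the higher by 10.784 − 5.175 = 5.6093 m.

6 m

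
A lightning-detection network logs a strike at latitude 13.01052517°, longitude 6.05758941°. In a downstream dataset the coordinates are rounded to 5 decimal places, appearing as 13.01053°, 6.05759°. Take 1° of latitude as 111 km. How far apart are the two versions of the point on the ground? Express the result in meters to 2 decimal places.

Δlat = 13.01052517 − 13.01053 = -0.00000483°; Δlon = 6.05758941 − 6.05759 = -0.00000059°.
N–S: -0.00000483° × 111000 m/° = -0.53613 m.
E–W at 13.0105°: -0.00000059° × 111000 × cos 13.0105° = -0.00000059 × 111000 × 0.9743 ≈ -0.0638088 m.
Combined displacement = (0.53613² + 0.0638088²)^½ ≈ 0.539914 m.

0.54 meters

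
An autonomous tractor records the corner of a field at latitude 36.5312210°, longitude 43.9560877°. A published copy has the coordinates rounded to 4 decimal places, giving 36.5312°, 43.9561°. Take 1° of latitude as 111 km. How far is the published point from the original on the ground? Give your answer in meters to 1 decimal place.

2.6 meters

The latitude changed by +0.0000210° and the longitude by -0.0000123°.
North–south shift: 0.0000210 × 111000 = 2.331 m.
E–W at 36.5312°: -0.0000123° × 111000 × cos 36.5312° = -0.0000123 × 111000 × 0.8035 ≈ -1.09706 m.
Combined displacement = (2.331² + 1.09706²)^½ ≈ 2.57626 m.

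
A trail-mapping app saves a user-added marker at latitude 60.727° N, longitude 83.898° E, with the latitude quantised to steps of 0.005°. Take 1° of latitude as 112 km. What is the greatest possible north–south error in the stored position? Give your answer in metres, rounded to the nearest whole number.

With a 0.005° grid the true value lies within half a step, ±0.005°/2 = ±0.0025°, of the stored one.
So the N–S error is at most 0.0025 × 112000 = 280 m.

280 metres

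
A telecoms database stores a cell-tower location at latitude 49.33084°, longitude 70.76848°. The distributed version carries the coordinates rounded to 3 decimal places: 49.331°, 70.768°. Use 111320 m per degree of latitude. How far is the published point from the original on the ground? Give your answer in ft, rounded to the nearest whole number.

128 ft

The latitude changed by -0.00016° and the longitude by +0.00048°.
North–south shift: -0.00016 × 111320 = -17.8112 m.
East–west at this latitude: 0.00048° × 111320 × cos 49.331° ≈ 0.00048 × 72545.9 = 34.822 m.
Combined displacement = (17.8112² + 34.822²)^½ ≈ 39.1128 m.
Converting: 39.1128 m × 3.2808 ft/m ≈ 128.32 ft.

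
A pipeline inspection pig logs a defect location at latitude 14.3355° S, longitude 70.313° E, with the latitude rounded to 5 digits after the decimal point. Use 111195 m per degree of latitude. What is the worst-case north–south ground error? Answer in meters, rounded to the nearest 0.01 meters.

Rounding to 5 decimal places leaves the latitude within ±5e-06° of the true value.
Along the meridian that is 5e-06° × 111195 m/° = 0.555975 m.

0.56 meters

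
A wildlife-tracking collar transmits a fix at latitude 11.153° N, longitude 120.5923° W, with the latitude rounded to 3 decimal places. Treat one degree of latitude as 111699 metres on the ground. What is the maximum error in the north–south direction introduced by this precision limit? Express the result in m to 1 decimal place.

55.8 m

Rounding to 3 decimal places leaves the latitude within ±0.0005° of the true value.
So the N–S error is at most 0.0005 × 111699 = 55.8495 m.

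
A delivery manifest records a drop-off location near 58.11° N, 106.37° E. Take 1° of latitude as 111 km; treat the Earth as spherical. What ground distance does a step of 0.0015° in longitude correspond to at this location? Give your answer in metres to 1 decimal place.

At 58.11° a degree of longitude is 111000 × cos 58.11° ≈ 58640.2 m, so 0.0015° corresponds to 87.9603 m.

88.0 metres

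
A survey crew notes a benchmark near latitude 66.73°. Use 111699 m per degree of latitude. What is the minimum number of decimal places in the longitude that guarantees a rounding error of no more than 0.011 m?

At 66.73° one degree of longitude covers 111699 × cos 66.73° ≈ 111699 × 0.3951 ≈ 44128.3 m.
With N decimal places the half-ulp bound is 0.5·10⁻ᴺ°, or 0.5·10⁻ᴺ × 44128.3 m on the ground.
Setting 22064.2 × 10⁻ᴺ ≤ 0.011 gives 10ᴺ ≥ 2.006e+06, i.e. N ≥ 6.30.
N = 6 would give 0.0221 m (too coarse); N = 7 gives 0.00221 m ≤ 0.011 m.

7 decimal places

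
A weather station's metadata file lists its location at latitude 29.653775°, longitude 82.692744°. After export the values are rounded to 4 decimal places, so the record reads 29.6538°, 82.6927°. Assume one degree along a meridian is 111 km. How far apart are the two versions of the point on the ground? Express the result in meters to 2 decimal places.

Δlat = 29.653775 − 29.6538 = -0.000025°; Δlon = 82.692744 − 82.6927 = +0.000044°.
N–S: -0.000025° × 111000 m/° = -2.775 m.
East–west at this latitude: 0.000044° × 111000 × cos 29.6538° ≈ 0.000044 × 96462.4 = 4.24435 m.
Combined displacement = (2.775² + 4.24435²)^½ ≈ 5.07101 m.

5.07 meters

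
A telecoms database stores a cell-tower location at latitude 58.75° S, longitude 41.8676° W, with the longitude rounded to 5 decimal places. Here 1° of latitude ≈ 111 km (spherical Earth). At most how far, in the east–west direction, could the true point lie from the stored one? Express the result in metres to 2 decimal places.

0.29 metres

Rounding to 5 decimal places leaves the longitude within ±5e-06° of the true value.
One degree of longitude at 58.75° is 111000 × cos 58.75° ≈ 111000 × 0.5188 = 57583.8 m.
Maximum E–W displacement: 5e-06 × 57583.8 = 0.287919 m.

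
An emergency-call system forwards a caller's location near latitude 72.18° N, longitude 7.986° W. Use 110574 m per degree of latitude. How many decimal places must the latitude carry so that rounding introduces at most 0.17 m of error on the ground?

6

One degree of latitude covers 110574 m.
N decimal places → at most half a unit in the last place, 0.5 × 10⁻ᴺ° = 110574/2 × 10⁻ᴺ m.
Setting 55287 × 10⁻ᴺ ≤ 0.17 gives 10ᴺ ≥ 3.252e+05, i.e. N ≥ 5.51.
So 6 decimal places suffice (0.0553 m); 5 would allow up to 0.553 m.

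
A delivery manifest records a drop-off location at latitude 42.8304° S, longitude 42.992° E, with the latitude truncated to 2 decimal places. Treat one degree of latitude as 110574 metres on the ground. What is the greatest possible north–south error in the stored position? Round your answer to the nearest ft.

Truncating at 2 decimal places can drop up to a full unit in the last place, so the latitude may be off by as much as 0.01°.
Along the meridian that is 0.01° × 110574 m/° = 1105.74 m.
Converting: 1105.74 m × 3.2808 ft/m ≈ 3627.8 ft.

3628 ft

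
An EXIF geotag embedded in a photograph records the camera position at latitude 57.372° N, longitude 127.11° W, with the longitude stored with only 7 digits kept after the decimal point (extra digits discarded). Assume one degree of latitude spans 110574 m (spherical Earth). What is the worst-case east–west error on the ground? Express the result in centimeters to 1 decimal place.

Truncating at 7 decimal places can drop up to a full unit in the last place, so the longitude may be off by as much as 1e-07°.
At latitude 57.372° a degree of longitude spans 110574 m × cos 57.372° = 110574 × 0.5392 ≈ 59619.6 m.
So at most 1e-07° × 59619.6 ≈ 0.00596196 m east–west.
That is 0.00596196 m = 0.5962 cm.

0.6 centimeters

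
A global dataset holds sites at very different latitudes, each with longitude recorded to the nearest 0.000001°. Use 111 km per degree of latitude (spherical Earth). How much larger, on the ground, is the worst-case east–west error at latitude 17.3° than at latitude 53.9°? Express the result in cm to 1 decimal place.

2.0 cm

Rounding to 6 decimal places leaves the longitude within ±5e-07° of the true value.
Error at 17.3° = 5e-07° × 111000 × cos 17.3° ≈ 0.0555 × 0.9548 = 0.052989 m.
Error at 53.9° = 5e-07° × 111000 × cos 53.9° ≈ 0.0555 × 0.5892 = 0.0327 m.
So the lower-latitude error exceeds the higher by 0.052989 − 0.0327 = 0.020289 m.
That is 0.0202888 m = 2.0289 cm.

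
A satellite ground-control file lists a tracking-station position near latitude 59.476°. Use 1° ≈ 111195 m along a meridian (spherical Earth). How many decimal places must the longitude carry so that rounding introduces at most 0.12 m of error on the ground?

6

At 59.476° one degree of longitude covers 111195 × cos 59.476° ≈ 111195 × 0.5079 ≈ 56475.9 m.
With N decimal places the half-ulp bound is 0.5·10⁻ᴺ°, or 0.5·10⁻ᴺ × 56475.9 m on the ground.
Need 0.5 × 56475.9 × 10⁻ᴺ ≤ 0.12 → 10⁻ᴺ ≤ 4.250e-06, so N ≥ 5.37.
So 6 decimal places suffice (0.0282 m); 5 would allow up to 0.282 m.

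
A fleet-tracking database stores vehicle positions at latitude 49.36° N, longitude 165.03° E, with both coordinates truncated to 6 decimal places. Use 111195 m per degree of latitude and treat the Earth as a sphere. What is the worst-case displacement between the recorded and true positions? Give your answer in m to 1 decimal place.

0.1 m

Truncating at 6 decimal places can drop up to a full unit in the last place, so each coordinate may be off by as much as 1e-06°.
N–S: 1e-06° × 111195 m/° = 0.111195 m.
East–west component at 49.36°: 1e-06° × 111195 × cos 49.36° ≈ 1e-06 × 72421.8 ≈ 0.0724218 m.
Worst case both components are at the extreme and orthogonal: √(0.111195² + 0.0724218²) ≈ 0.1327 m.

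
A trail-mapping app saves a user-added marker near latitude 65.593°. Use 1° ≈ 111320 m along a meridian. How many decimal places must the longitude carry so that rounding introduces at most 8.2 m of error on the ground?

At 65.593° one degree of longitude covers 111320 × cos 65.593° ≈ 111320 × 0.4132 ≈ 45999.2 m.
With N decimal places the half-ulp bound is 0.5·10⁻ᴺ°, or 0.5·10⁻ᴺ × 45999.2 m on the ground.
Setting 22999.6 × 10⁻ᴺ ≤ 8.2 gives 10ᴺ ≥ 2805, i.e. N ≥ 3.45.
At 3 places the error can reach 23 m, but 4 places keeps it to 2.3 m.

4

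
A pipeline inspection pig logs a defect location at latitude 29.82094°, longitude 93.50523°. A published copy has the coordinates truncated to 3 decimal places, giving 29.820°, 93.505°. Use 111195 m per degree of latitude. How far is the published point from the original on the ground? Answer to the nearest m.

The latitude changed by +0.00094° and the longitude by +0.00023°.
North–south shift: 0.00094 × 111195 = 104.523 m.
East–west at this latitude: 0.00023° × 111195 × cos 29.82° ≈ 0.00023 × 96471.9 = 22.1885 m.
Hypotenuse of the two orthogonal shifts: √(104.523² + 22.1885²) = 106.852 m.

107 m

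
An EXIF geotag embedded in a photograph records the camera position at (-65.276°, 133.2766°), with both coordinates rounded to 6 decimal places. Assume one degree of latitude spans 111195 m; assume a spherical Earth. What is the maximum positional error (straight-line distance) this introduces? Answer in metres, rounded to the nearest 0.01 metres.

0.06 metres

Rounding to 6 decimal places leaves each coordinate within ±5e-07° of the true value.
Latitude error → 5e-07 × 111195 = 0.0555975 m along the meridian.
E–W at 65.276°: 5e-07° × 111195 × cos 65.276° = 5e-07 × 111195 × 0.4182 ≈ 0.0232535 m.
The two errors are perpendicular, so the maximum displacement is √(0.0555975² + 0.0232535²) ≈ 0.0602645 m.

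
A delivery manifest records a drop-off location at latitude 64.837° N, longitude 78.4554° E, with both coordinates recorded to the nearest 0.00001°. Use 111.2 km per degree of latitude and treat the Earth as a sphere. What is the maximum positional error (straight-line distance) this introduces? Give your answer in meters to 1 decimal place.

0.6 meters

Rounding to 5 decimal places leaves each coordinate within ±5e-06° of the true value.
Latitude error → 5e-06 × 111200 = 0.556 m along the meridian.
East–west component at 64.837°: 5e-06° × 111200 × cos 64.837° ≈ 5e-06 × 47281.7 ≈ 0.236408 m.
Combining orthogonally: (0.556² + 0.236408²)^½ ≈ 0.604173 m.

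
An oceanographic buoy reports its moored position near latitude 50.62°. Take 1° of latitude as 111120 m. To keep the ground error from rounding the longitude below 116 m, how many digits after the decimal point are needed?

At 50.62° one degree of longitude covers 111120 × cos 50.62° ≈ 111120 × 0.6345 ≈ 70501.3 m.
N decimal places → at most half a unit in the last place, 0.5 × 10⁻ᴺ° = 70501.3/2 × 10⁻ᴺ m.
Need 0.5 × 70501.3 × 10⁻ᴺ ≤ 116 → 10⁻ᴺ ≤ 3.291e-03, so N ≥ 2.48.
N = 2 would give 353 m (too coarse); N = 3 gives 35.3 m ≤ 116 m.

3 decimal places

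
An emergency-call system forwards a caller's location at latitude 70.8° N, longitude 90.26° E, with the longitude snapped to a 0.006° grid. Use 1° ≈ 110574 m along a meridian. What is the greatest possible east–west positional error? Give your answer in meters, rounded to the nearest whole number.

109 meters

With a 0.006° grid the true value lies within half a step, ±0.006°/2 = ±0.003°, of the stored one.
At latitude 70.8° a degree of longitude spans 110574 m × cos 70.8° = 110574 × 0.3289 ≈ 36364.1 m.
So at most 0.003° × 36364.1 ≈ 109.092 m east–west.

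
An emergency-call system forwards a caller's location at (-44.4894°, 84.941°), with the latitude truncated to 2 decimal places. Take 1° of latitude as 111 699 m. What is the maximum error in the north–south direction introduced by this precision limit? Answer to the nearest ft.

3665 ft

Truncating at 2 decimal places can drop up to a full unit in the last place, so the latitude may be off by as much as 0.01°.
So the N–S error is at most 0.01 × 111699 = 1116.99 m.
In feet: 1116.99 m ÷ 0.3048 ≈ 3664.7 ft.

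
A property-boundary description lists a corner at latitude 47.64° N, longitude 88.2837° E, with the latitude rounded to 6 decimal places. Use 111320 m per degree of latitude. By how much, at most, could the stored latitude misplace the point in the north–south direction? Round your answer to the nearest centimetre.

Rounding to 6 decimal places leaves the latitude within ±5e-07° of the true value.
So the N–S error is at most 5e-07 × 111320 = 0.05566 m.
That is 0.05566 m = 5.566 cm.

6 centimetres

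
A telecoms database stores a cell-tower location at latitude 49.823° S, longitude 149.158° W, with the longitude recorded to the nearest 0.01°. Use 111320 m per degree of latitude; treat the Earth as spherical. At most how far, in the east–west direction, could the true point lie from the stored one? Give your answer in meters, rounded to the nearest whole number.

359 meters

Rounding to 2 decimal places leaves the longitude within ±0.005° of the true value.
One degree of longitude at 49.823° is 111320 × cos 49.823° ≈ 111320 × 0.6452 = 71818.2 m.
So at most 0.005° × 71818.2 ≈ 359.091 m east–west.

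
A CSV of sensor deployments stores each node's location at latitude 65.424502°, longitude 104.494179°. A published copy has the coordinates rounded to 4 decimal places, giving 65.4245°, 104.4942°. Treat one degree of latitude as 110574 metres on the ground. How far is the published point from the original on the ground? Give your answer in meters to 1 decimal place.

The latitude changed by +0.000002° and the longitude by -0.000021°.
North–south shift: 0.000002 × 110574 = 0.221148 m.
East–west at this latitude: -0.000021° × 110574 × cos 65.4245° ≈ -0.000021 × 45986.8 = -0.965724 m.
Combined displacement = (0.221148² + 0.965724²)^½ ≈ 0.990721 m.

1.0 meters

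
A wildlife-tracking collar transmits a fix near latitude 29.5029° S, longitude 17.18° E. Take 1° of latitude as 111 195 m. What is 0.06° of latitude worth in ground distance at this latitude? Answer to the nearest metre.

6672 metres

0.06° × 111195 m/° = 6671.7 m.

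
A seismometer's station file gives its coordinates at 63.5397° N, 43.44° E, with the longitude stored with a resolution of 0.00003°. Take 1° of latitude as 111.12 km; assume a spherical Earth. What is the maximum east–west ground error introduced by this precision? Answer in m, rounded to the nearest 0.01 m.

With a 0.00003° grid the true value lies within half a step, ±0.00003°/2 = ±1.5e-05°, of the stored one.
Parallels shrink by cos φ, so at 63.5397° a degree of longitude is 111120 × 0.4456 ≈ 49512.6 m.
So at most 1.5e-05° × 49512.6 ≈ 0.742689 m east–west.

0.74 m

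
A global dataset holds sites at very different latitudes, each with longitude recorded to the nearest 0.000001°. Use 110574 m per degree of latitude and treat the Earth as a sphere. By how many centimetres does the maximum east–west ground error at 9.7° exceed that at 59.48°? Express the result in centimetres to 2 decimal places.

Rounding to 6 decimal places leaves the longitude within ±5e-07° of the true value.
At 9.7°: 5e-07° × 110574 × cos 9.7° = 5e-07 × 110574 × 0.9857 ≈ 0.054497 m.
At 59.48°: 5e-07° × 110574 × cos 59.48° = 5e-07 × 110574 × 0.5078 ≈ 0.028077 m.
Difference: 0.054497 − 0.028077 = 0.02642 m.
That is 0.0264197 m = 2.642 cm.

2.64 centimetres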